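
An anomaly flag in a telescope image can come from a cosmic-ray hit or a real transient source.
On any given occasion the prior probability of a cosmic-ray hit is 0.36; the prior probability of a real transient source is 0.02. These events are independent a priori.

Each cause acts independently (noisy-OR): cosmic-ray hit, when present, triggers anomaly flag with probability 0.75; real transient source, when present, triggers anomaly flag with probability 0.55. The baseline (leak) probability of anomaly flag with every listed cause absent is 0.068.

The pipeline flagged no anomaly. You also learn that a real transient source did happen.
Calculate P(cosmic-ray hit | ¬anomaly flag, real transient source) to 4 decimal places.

P(cosmic-ray hit | ¬anomaly flag, real transient source) ≈ 0.1233

Under noisy-OR, P(anomaly flag | causes) = 1 − (1−0.068)·∏(1−qᵢ) over the active causes.
P(¬anomaly flag | real transient source) = 0.4194×0.64 + 0.10485×0.36 = 0.268416 + 0.037746 = 0.306162
The cosmic-ray hit-present share is 0.10485×0.36 = 0.037746.
So P(cosmic-ray hit | ¬anomaly flag, real transient source) = 0.037746/0.306162 ≈ 0.1233.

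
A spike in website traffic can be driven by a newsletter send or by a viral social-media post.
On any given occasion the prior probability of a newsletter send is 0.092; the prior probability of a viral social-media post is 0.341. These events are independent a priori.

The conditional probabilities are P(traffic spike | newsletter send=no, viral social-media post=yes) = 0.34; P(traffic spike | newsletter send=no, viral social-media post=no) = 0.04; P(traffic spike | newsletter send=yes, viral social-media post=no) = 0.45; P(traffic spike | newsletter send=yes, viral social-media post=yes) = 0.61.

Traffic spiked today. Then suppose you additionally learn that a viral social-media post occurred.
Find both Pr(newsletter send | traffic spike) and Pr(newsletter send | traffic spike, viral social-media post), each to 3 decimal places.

Pr(newsletter send | traffic spike) ≈ 0.264; Pr(newsletter send | traffic spike, viral social-media post) ≈ 0.154

Sum P(traffic spike|·) weighted by the priors over the 4 (newsletter send, viral social-media post) configurations:
  P(traffic spike) = 0.04*0.908*0.659 + 0.34*0.908*0.341 + 0.45*0.092*0.659 + 0.61*0.092*0.341
        = 0.023935 + 0.105274 + 0.027283 + 0.019137 = 0.175629
Keeping only the newsletter send-present terms gives 0.046420, so
  P(newsletter send | traffic spike) = 0.046420 / 0.175629 ≈ 0.264

With the extra evidence:
Sum P(traffic spike|·) weighted by the priors over both values of newsletter send:
  P(traffic spike | viral social-media post) = 0.34·0.908 + 0.61·0.092
        = 0.308720 + 0.056120 = 0.364840
Configurations with newsletter send contribute 0.056120, so
  P(newsletter send | traffic spike, viral social-media post) = 0.056120 / 0.364840 ≈ 0.154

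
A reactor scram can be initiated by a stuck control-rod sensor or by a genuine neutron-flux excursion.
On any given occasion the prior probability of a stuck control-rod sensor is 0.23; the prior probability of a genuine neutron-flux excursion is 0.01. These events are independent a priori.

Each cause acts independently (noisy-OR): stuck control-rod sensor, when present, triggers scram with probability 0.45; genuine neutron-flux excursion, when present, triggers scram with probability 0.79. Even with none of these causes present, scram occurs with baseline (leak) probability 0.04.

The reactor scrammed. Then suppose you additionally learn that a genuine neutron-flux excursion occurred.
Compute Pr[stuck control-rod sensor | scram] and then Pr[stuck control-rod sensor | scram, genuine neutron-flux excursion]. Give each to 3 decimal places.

Under noisy-OR, P(scram | causes) = 1 − (1−0.04)·∏(1−qᵢ) over the active causes.
P(scram) = 0.04×0.77×0.99 + 0.7984×0.77×0.01 + 0.472×0.23×0.99 + 0.88912×0.23×0.01 = 0.030492 + 0.006148 + 0.107474 + 0.002045 = 0.146159
The stuck control-rod sensor-present share is 0.107474 + 0.002045 = 0.109519.
P(stuck control-rod sensor | scram) = 0.109519 / 0.146159 ≈ 0.749

Now condition on the additional information:
Numerator (weight on configurations with stuck control-rod sensor): 0.88912·0.23 = 0.204498
Normalizer over all consistent configurations: 0.7984·0.77 + 0.88912·0.23 = 0.819266
P(stuck control-rod sensor | scram, genuine neutron-flux excursion) = 0.204498/0.819266 ≈ 0.250
— genuine neutron-flux excursion explains away the evidence for stuck control-rod sensor.

Pr[stuck control-rod sensor | scram] ≈ 0.749; Pr[stuck control-rod sensor | scram, genuine neutron-flux excursion] ≈ 0.250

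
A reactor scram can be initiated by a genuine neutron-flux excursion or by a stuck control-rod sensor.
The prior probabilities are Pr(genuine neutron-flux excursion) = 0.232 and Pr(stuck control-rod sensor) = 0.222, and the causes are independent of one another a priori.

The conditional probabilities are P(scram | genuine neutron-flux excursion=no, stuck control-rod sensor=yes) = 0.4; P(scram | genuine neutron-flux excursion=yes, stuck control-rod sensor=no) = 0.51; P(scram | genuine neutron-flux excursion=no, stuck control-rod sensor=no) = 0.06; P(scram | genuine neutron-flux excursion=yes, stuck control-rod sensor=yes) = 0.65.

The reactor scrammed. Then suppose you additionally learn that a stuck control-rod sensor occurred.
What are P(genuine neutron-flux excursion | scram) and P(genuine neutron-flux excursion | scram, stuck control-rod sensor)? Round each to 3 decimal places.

P(scram) = 0.06*0.768*0.778 + 0.4*0.768*0.222 + 0.51*0.232*0.778 + 0.65*0.232*0.222 = 0.035850 + 0.068198 + 0.092053 + 0.033478 = 0.229579
Of this, 0.125531 comes from 0.092053 + 0.033478 (the genuine neutron-flux excursion=true cases).
Hence the posterior is 0.125531/0.229579 ≈ 0.547.

Now condition on the additional information:
P(scram | stuck control-rod sensor) = 0.4*0.768 + 0.65*0.232 = 0.307200 + 0.150800 = 0.458000
Of this, 0.150800 comes from 0.65*0.232 (the genuine neutron-flux excursion=true cases).
So P(genuine neutron-flux excursion | scram, stuck control-rod sensor) = 0.150800/0.458000 ≈ 0.329.
The drop from 0.547 to 0.329 is the explaining-away (discounting) effect.

P(genuine neutron-flux excursion | scram) ≈ 0.547; P(genuine neutron-flux excursion | scram, stuck control-rod sensor) ≈ 0.329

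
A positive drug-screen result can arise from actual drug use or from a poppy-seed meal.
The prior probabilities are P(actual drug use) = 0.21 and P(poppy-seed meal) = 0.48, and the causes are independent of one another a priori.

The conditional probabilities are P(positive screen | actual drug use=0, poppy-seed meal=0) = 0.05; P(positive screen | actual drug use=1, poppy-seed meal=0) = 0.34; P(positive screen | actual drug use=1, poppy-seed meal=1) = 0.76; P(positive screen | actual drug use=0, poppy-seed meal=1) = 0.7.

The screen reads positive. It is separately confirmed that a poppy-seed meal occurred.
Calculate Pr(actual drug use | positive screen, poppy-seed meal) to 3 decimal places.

Numerator (weight on configurations with actual drug use): 0.76·0.21 = 0.159600
Denominator P(positive screen | poppy-seed meal): 0.7·0.79 + 0.76·0.21 = 0.712600
Posterior = 0.159600 / 0.712600 ≈ 0.224

Pr(actual drug use | positive screen, poppy-seed meal) ≈ 0.224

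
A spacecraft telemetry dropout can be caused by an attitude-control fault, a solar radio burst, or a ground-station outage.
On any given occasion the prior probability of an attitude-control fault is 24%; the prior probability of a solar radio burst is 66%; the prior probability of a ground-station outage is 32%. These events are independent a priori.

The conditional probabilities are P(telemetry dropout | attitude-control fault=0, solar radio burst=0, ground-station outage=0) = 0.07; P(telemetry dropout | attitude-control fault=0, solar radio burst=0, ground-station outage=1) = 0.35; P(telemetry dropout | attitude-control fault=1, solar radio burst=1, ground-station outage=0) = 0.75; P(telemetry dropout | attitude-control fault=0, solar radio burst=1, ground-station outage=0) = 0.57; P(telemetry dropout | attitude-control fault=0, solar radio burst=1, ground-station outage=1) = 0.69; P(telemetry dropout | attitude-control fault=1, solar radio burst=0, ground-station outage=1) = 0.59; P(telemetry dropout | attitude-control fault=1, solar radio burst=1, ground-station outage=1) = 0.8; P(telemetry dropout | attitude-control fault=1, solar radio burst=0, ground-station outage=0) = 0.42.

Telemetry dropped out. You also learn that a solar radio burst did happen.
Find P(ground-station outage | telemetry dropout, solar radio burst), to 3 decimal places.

P(telemetry dropout | solar radio burst) = 0.57*0.76*0.68 + 0.69*0.76*0.32 + 0.75*0.24*0.68 + 0.8*0.24*0.32 = 0.294576 + 0.167808 + 0.122400 + 0.061440 = 0.646224
Of this, 0.229248 comes from 0.167808 + 0.061440 (the ground-station outage=true cases).
So P(ground-station outage | telemetry dropout, solar radio burst) = 0.229248/0.646224 ≈ 0.355.

P(ground-station outage | telemetry dropout, solar radio burst) ≈ 0.355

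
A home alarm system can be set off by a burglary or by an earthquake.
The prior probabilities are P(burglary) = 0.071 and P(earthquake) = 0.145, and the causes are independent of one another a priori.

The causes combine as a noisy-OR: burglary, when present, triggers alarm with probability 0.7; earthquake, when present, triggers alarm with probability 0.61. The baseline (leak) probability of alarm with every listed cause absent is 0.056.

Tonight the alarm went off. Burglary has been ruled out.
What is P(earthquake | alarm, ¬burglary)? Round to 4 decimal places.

P(earthquake | alarm, ¬burglary) ≈ 0.6568

Under noisy-OR, P(alarm | causes) = 1 − (1−0.056)·∏(1−qᵢ) over the active causes.
P(alarm | ¬burglary) = 0.056×0.855 + 0.63184×0.145 = 0.047880 + 0.091617 = 0.139497
Restricting to configurations with earthquake present: 0.63184×0.145 = 0.091617.
Hence the posterior is 0.091617/0.139497 ≈ 0.6568.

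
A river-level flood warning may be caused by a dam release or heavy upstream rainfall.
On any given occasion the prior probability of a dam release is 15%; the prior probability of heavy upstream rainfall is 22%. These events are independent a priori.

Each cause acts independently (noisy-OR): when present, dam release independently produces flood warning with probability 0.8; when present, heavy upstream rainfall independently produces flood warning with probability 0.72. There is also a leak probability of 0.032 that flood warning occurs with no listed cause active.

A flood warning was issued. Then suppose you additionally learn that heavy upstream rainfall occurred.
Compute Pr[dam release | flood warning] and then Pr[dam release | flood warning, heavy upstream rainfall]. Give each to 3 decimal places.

Pr[dam release | flood warning] ≈ 0.444; Pr[dam release | flood warning, heavy upstream rainfall] ≈ 0.186

Under noisy-OR, P(flood warning | causes) = 1 − (1−0.032)·∏(1−qᵢ) over the active causes.
Sum P(flood warning|·) weighted by the priors over the 4 (dam release, heavy upstream rainfall) configurations:
  P(flood warning) = 0.032*0.85*0.78 + 0.72896*0.85*0.22 + 0.8064*0.15*0.78 + 0.945792*0.15*0.22
        = 0.021216 + 0.136316 + 0.094349 + 0.031211 = 0.283092
Configurations with dam release contribute 0.125560, so
  P(dam release | flood warning) = 0.125560 / 0.283092 ≈ 0.444

With the extra evidence:
Numerator (weight on configurations with dam release): 0.945792·0.15 = 0.141869
The normalizing constant is 0.72896·0.85 + 0.945792·0.15 = 0.761485
Posterior = 0.141869 / 0.761485 ≈ 0.186
This is intercausal reasoning (explaining away): once heavy upstream rainfall accounts for the flood warning, dam release becomes less likely.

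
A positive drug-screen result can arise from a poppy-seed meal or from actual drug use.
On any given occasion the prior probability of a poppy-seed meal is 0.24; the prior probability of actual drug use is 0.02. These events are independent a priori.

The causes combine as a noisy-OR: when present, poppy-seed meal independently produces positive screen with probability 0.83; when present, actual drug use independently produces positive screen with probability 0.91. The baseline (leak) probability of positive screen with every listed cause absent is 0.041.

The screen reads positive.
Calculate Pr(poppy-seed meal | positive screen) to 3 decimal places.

Under noisy-OR, P(positive screen | causes) = 1 − (1−0.041)·∏(1−qᵢ) over the active causes.
P(positive screen) = 0.041*0.76*0.98 + 0.91369*0.76*0.02 + 0.83697*0.24*0.98 + 0.985327*0.24*0.02 = 0.030537 + 0.013888 + 0.196855 + 0.004730 = 0.246010
Restricting to configurations with poppy-seed meal present: 0.196855 + 0.004730 = 0.201585.
Hence the posterior is 0.201585/0.246010 ≈ 0.819.

Pr(poppy-seed meal | positive screen) ≈ 0.819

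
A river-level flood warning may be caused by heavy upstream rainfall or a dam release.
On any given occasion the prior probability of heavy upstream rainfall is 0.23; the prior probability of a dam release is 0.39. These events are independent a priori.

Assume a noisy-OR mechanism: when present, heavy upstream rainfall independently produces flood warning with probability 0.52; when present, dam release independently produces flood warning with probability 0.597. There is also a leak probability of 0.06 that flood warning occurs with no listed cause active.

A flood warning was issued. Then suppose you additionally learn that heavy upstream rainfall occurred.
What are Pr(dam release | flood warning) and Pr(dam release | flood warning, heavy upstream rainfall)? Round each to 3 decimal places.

Under noisy-OR, P(flood warning | causes) = 1 − (1−0.06)·∏(1−qᵢ) over the active causes.
Numerator (weight on configurations with dam release): 0.186540 + 0.073389 = 0.259929
Denominator P(flood warning): 0.06×0.77×0.61 + 0.62118×0.77×0.39 + 0.5488×0.23×0.61 + 0.818166×0.23×0.39 = 0.365108
Posterior = 0.259929 / 0.365108 ≈ 0.712

Now also conditioning on heavy upstream rainfall=true:
Weight on dam release=true, given the evidence: 0.818166·0.39 = 0.319085
The normalizing constant is 0.5488·0.61 + 0.818166·0.39 = 0.653853
Posterior = 0.319085 / 0.653853 ≈ 0.488
— heavy upstream rainfall explains away the evidence for dam release.

Pr(dam release | flood warning) ≈ 0.712; Pr(dam release | flood warning, heavy upstream rainfall) ≈ 0.488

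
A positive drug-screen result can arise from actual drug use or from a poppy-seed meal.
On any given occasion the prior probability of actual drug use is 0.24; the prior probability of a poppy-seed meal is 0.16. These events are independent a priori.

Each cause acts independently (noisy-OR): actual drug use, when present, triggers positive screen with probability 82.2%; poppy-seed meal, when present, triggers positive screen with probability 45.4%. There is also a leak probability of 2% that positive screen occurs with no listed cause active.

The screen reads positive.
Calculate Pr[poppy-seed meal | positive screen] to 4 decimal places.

Under noisy-OR, P(positive screen | causes) = 1 − (1−0.02)·∏(1−qᵢ) over the active causes.
By total probability over the 4 (actual drug use, poppy-seed meal) configurations:
  P(positive screen) = 0.02×0.76×0.84 + 0.46492×0.76×0.16 + 0.82556×0.24×0.84 + 0.904756×0.24×0.16
        = 0.012768 + 0.056534 + 0.166433 + 0.034743 = 0.270478
Keeping only the poppy-seed meal-present terms gives 0.091277, so
  P(poppy-seed meal | positive screen) = 0.091277 / 0.270478 ≈ 0.3375

Pr[poppy-seed meal | positive screen] ≈ 0.3375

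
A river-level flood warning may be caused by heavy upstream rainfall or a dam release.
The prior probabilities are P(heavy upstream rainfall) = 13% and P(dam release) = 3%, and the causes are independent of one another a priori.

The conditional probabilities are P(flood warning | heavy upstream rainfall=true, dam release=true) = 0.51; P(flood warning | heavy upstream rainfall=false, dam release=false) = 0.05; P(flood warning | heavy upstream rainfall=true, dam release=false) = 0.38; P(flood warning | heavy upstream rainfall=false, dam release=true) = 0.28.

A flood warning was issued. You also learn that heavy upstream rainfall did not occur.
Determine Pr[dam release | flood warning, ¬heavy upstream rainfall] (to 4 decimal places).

Pr[dam release | flood warning, ¬heavy upstream rainfall] ≈ 0.1476

Numerator (weight on configurations with dam release): 0.28*0.03 = 0.008400
Denominator P(flood warning | ¬heavy upstream rainfall): 0.05*0.97 + 0.28*0.03 = 0.056900
P(dam release | flood warning, ¬heavy upstream rainfall) = 0.008400/0.056900 ≈ 0.1476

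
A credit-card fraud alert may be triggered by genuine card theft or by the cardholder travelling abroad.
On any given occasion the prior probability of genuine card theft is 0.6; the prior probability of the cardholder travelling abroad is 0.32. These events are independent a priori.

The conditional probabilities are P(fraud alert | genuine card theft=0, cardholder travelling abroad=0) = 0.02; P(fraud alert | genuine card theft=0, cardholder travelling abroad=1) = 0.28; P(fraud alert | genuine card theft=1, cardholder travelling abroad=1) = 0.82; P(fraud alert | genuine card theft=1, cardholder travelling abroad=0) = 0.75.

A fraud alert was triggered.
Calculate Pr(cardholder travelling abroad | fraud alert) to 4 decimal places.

Pr(cardholder travelling abroad | fraud alert) ≈ 0.3829

For the numerator, keep only cardholder travelling abroad=true terms: 0.035840 + 0.157440 = 0.193280
The normalizing constant is 0.02×0.4×0.68 + 0.28×0.4×0.32 + 0.75×0.6×0.68 + 0.82×0.6×0.32 = 0.504720
Posterior = 0.193280 / 0.504720 ≈ 0.3829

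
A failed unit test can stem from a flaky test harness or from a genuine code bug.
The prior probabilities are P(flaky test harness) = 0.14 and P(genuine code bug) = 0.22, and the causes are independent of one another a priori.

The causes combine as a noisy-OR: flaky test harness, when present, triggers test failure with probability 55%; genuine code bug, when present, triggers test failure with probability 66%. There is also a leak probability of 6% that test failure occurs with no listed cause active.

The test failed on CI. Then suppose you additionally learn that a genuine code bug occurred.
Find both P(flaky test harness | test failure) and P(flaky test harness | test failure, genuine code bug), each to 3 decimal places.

Under noisy-OR, P(test failure | causes) = 1 − (1−0.06)·∏(1−qᵢ) over the active causes.
Sum P(test failure|·) weighted by the priors over the 4 (flaky test harness, genuine code bug) configurations:
  P(test failure) = 0.06*0.86*0.78 + 0.6804*0.86*0.22 + 0.577*0.14*0.78 + 0.85618*0.14*0.22
        = 0.040248 + 0.128732 + 0.063008 + 0.026370 = 0.258358
The terms with flaky test harness present sum to 0.089378, so
  P(flaky test harness | test failure) = 0.089378 / 0.258358 ≈ 0.346

Now condition on the additional information:
Weight on flaky test harness=true, given the evidence: 0.85618×0.14 = 0.119865
Normalizer over all consistent configurations: 0.6804×0.86 + 0.85618×0.14 = 0.705009
P(flaky test harness | test failure, genuine code bug) = 0.119865/0.705009 ≈ 0.170
The drop from 0.346 to 0.170 is the explaining-away (discounting) effect.

P(flaky test harness | test failure) ≈ 0.346; P(flaky test harness | test failure, genuine code bug) ≈ 0.170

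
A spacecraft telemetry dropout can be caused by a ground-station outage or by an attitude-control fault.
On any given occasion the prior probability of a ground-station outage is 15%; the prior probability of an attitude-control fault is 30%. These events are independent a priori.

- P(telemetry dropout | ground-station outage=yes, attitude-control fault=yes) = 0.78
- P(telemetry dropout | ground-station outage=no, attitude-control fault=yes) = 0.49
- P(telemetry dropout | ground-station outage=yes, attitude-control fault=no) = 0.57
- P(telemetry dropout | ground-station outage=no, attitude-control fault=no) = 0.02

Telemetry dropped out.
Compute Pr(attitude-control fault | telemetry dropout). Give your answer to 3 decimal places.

Enumerate the 4 (ground-station outage, attitude-control fault) configurations and weight by the priors:
  P(telemetry dropout) = 0.02·0.85·0.7 + 0.49·0.85·0.3 + 0.57·0.15·0.7 + 0.78·0.15·0.3
        = 0.011900 + 0.124950 + 0.059850 + 0.035100 = 0.231800
Configurations with attitude-control fault contribute 0.160050, so
  P(attitude-control fault | telemetry dropout) = 0.160050 / 0.231800 ≈ 0.690

Pr(attitude-control fault | telemetry dropout) ≈ 0.690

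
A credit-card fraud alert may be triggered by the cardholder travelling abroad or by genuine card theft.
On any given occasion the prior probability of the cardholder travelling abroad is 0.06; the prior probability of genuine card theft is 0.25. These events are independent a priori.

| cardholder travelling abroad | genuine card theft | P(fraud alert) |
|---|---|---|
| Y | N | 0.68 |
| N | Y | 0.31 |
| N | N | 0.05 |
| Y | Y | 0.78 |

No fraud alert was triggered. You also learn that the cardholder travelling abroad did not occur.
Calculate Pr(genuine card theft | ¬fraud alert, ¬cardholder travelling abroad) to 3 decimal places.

Enumerate both values of genuine card theft and weight by the priors:
  P(¬fraud alert | ¬cardholder travelling abroad) = 0.95×0.75 + 0.69×0.25
        = 0.712500 + 0.172500 = 0.885000
Configurations with genuine card theft contribute 0.172500, so
  P(genuine card theft | ¬fraud alert, ¬cardholder travelling abroad) = 0.172500 / 0.885000 ≈ 0.195

Pr(genuine card theft | ¬fraud alert, ¬cardholder travelling abroad) ≈ 0.195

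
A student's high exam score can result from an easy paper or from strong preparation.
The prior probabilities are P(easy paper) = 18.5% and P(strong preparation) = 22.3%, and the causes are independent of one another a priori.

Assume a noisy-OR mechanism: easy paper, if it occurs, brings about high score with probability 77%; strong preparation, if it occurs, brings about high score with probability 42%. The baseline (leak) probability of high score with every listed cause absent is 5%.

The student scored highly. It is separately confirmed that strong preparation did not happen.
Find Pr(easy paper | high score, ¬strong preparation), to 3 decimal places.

Under noisy-OR, P(high score | causes) = 1 − (1−0.05)·∏(1−qᵢ) over the active causes.
P(high score | ¬strong preparation) = 0.05×0.815 + 0.7815×0.185 = 0.040750 + 0.144577 = 0.185327
The easy paper-present share is 0.7815×0.185 = 0.144577.
P(easy paper | high score, ¬strong preparation) = 0.144577 / 0.185327 ≈ 0.780

Pr(easy paper | high score, ¬strong preparation) ≈ 0.780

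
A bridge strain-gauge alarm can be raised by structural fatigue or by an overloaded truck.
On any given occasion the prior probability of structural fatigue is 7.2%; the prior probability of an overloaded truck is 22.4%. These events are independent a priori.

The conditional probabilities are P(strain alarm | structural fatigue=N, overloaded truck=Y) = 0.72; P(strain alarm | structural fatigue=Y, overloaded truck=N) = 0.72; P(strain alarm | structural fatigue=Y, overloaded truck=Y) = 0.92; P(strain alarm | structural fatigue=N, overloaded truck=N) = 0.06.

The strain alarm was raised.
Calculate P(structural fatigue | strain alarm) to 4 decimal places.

P(structural fatigue | strain alarm) ≈ 0.2221

P(strain alarm) = 0.06·0.928·0.776 + 0.72·0.928·0.224 + 0.72·0.072·0.776 + 0.92·0.072·0.224 = 0.043208 + 0.149668 + 0.040228 + 0.014838 = 0.247942
The structural fatigue-present share is 0.040228 + 0.014838 = 0.055066.
Hence the posterior is 0.055066/0.247942 ≈ 0.2221.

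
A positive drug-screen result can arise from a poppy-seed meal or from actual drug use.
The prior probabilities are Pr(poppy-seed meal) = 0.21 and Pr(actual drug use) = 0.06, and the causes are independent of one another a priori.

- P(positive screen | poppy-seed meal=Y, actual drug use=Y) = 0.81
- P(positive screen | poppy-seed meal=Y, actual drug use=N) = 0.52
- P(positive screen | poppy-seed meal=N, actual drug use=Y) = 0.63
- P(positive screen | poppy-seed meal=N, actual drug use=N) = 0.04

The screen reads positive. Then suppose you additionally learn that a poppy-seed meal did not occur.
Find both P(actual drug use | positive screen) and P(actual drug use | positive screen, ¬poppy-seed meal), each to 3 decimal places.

P(actual drug use | positive screen) ≈ 0.232; P(actual drug use | positive screen, ¬poppy-seed meal) ≈ 0.501

Enumerate the 4 (poppy-seed meal, actual drug use) configurations and weight by the priors:
  P(positive screen) = 0.04×0.79×0.94 + 0.63×0.79×0.06 + 0.52×0.21×0.94 + 0.81×0.21×0.06
        = 0.029704 + 0.029862 + 0.102648 + 0.010206 = 0.172420
The terms with actual drug use present sum to 0.040068, so
  P(actual drug use | positive screen) = 0.040068 / 0.172420 ≈ 0.232

With the extra evidence:
For the numerator, keep only actual drug use=true terms: 0.63×0.06 = 0.037800
Denominator P(positive screen | ¬poppy-seed meal): 0.04×0.94 + 0.63×0.06 = 0.075400
Posterior = 0.037800 / 0.075400 ≈ 0.501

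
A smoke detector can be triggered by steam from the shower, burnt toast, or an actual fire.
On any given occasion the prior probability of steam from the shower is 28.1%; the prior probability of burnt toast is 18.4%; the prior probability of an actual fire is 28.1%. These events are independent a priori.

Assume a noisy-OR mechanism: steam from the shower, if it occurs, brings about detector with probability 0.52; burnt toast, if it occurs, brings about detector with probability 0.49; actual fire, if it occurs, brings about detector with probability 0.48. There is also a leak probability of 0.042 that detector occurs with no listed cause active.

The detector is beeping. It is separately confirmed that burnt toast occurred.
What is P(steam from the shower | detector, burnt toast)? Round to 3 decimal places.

Under noisy-OR, P(detector | causes) = 1 − (1−0.042)·∏(1−qᵢ) over the active causes.
By total probability over the 4 (steam from the shower, actual fire) configurations:
  P(detector | burnt toast) = 0.51142·0.719·0.719 + 0.745938·0.719·0.281 + 0.765482·0.281·0.719 + 0.87805·0.281·0.281
        = 0.264384 + 0.150709 + 0.154657 + 0.069332 = 0.639082
Configurations with steam from the shower contribute 0.223989, so
  P(steam from the shower | detector, burnt toast) = 0.223989 / 0.639082 ≈ 0.350

P(steam from the shower | detector, burnt toast) ≈ 0.350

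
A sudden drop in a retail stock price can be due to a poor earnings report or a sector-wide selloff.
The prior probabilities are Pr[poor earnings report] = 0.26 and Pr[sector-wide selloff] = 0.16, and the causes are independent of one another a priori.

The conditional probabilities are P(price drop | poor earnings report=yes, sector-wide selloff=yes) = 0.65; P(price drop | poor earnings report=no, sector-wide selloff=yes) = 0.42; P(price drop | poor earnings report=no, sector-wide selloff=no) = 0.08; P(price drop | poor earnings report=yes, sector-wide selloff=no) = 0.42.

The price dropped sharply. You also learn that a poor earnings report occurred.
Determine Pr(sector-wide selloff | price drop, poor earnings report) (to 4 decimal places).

For the numerator, keep only sector-wide selloff=true terms: 0.65*0.16 = 0.104000
Denominator P(price drop | poor earnings report): 0.42*0.84 + 0.65*0.16 = 0.456800
P(sector-wide selloff | price drop, poor earnings report) = 0.104000/0.456800 ≈ 0.2277

Pr(sector-wide selloff | price drop, poor earnings report) ≈ 0.2277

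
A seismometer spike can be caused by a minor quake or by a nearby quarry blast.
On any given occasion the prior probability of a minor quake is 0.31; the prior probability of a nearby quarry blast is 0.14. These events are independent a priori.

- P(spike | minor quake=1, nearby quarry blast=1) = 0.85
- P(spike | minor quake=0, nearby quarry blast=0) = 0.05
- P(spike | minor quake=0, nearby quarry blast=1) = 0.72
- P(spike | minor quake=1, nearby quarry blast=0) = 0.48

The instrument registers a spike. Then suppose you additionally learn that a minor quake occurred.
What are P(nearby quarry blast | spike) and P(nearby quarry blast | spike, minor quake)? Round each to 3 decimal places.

P(spike) = 0.05·0.69·0.86 + 0.72·0.69·0.14 + 0.48·0.31·0.86 + 0.85·0.31·0.14 = 0.029670 + 0.069552 + 0.127968 + 0.036890 = 0.264080
Of this, 0.106442 comes from 0.069552 + 0.036890 (the nearby quarry blast=true cases).
Hence the posterior is 0.106442/0.264080 ≈ 0.403.

Now condition on the additional information:
P(spike | minor quake) = 0.48*0.86 + 0.85*0.14 = 0.412800 + 0.119000 = 0.531800
Of this, 0.119000 comes from 0.85*0.14 (the nearby quarry blast=true cases).
P(nearby quarry blast | spike, minor quake) = 0.119000 / 0.531800 ≈ 0.224

P(nearby quarry blast | spike) ≈ 0.403; P(nearby quarry blast | spike, minor quake) ≈ 0.224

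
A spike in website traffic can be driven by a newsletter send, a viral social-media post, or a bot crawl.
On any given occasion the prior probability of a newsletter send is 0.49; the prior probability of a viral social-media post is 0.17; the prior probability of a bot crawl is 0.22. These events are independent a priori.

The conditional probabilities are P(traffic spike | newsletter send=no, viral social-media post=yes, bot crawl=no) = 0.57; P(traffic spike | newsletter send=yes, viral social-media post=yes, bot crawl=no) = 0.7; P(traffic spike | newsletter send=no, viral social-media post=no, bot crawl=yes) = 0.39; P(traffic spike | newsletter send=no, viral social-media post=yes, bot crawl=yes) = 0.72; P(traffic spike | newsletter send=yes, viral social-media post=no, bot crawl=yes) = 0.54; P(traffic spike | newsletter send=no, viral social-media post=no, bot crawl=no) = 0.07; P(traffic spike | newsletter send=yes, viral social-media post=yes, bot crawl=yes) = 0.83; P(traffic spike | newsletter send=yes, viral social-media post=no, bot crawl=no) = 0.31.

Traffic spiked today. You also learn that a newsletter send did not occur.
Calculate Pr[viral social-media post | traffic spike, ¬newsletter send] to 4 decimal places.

Pr[viral social-media post | traffic spike, ¬newsletter send] ≈ 0.4680

P(traffic spike | ¬newsletter send) = 0.07·0.83·0.78 + 0.39·0.83·0.22 + 0.57·0.17·0.78 + 0.72·0.17·0.22 = 0.045318 + 0.071214 + 0.075582 + 0.026928 = 0.219042
The viral social-media post-present share is 0.075582 + 0.026928 = 0.102510.
Hence the posterior is 0.102510/0.219042 ≈ 0.4680.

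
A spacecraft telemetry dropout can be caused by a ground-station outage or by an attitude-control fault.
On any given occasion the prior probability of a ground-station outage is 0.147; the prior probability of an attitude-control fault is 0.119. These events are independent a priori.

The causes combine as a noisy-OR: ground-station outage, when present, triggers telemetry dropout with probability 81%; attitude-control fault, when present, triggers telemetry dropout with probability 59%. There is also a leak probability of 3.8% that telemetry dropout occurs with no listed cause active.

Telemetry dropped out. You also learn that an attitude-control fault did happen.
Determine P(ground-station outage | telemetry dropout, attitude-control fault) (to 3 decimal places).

P(ground-station outage | telemetry dropout, attitude-control fault) ≈ 0.208

Under noisy-OR, P(telemetry dropout | causes) = 1 − (1−0.038)·∏(1−qᵢ) over the active causes.
Enumerate both values of ground-station outage and weight by the priors:
  P(telemetry dropout | attitude-control fault) = 0.60558*0.853 + 0.92506*0.147
        = 0.516560 + 0.135984 = 0.652544
The terms with ground-station outage present sum to 0.135984, so
  P(ground-station outage | telemetry dropout, attitude-control fault) = 0.135984 / 0.652544 ≈ 0.208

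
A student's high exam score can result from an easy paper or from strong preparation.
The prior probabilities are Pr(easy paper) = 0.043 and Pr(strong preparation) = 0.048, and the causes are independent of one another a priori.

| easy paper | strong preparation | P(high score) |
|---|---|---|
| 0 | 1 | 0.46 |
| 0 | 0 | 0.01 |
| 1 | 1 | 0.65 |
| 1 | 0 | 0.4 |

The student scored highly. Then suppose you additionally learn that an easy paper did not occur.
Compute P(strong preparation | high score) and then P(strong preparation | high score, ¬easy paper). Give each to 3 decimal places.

P(strong preparation | high score) ≈ 0.469; P(strong preparation | high score, ¬easy paper) ≈ 0.699

For the numerator, keep only strong preparation=true terms: 0.021131 + 0.001342 = 0.022473
The normalizing constant is 0.01*0.957*0.952 + 0.46*0.957*0.048 + 0.4*0.043*0.952 + 0.65*0.043*0.048 = 0.047958
P(strong preparation | high score) = 0.022473/0.047958 ≈ 0.469

Now also conditioning on easy paper≠true:
P(high score | ¬easy paper) = 0.01×0.952 + 0.46×0.048 = 0.009520 + 0.022080 = 0.031600
Restricting to configurations with strong preparation present: 0.46×0.048 = 0.022080.
P(strong preparation | high score, ¬easy paper) = 0.022080 / 0.031600 ≈ 0.699
With easy paper excluded, strong preparation must carry more of the explanatory weight for the high score.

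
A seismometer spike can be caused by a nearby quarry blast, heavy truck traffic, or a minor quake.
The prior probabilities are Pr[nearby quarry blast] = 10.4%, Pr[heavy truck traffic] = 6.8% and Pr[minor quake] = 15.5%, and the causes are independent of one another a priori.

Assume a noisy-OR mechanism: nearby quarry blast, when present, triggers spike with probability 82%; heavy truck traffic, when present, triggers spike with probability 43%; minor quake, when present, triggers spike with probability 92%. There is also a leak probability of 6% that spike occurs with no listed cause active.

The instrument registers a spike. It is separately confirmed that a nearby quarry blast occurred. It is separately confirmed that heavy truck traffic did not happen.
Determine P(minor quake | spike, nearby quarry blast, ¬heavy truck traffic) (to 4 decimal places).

Under noisy-OR, P(spike | causes) = 1 − (1−0.06)·∏(1−qᵢ) over the active causes.
P(spike | nearby quarry blast, ¬heavy truck traffic) = 0.8308×0.845 + 0.986464×0.155 = 0.702026 + 0.152902 = 0.854928
The minor quake-present share is 0.986464×0.155 = 0.152902.
So P(minor quake | spike, nearby quarry blast, ¬heavy truck traffic) = 0.152902/0.854928 ≈ 0.1788.

P(minor quake | spike, nearby quarry blast, ¬heavy truck traffic) ≈ 0.1788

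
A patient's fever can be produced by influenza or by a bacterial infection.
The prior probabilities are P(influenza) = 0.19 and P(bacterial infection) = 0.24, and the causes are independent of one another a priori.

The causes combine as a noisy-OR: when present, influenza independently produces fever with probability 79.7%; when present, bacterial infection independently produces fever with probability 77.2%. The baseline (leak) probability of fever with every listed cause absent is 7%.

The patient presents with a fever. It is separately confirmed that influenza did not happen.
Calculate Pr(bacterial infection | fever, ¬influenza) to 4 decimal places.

Pr(bacterial infection | fever, ¬influenza) ≈ 0.7804

Under noisy-OR, P(fever | causes) = 1 − (1−0.07)·∏(1−qᵢ) over the active causes.
P(fever | ¬influenza) = 0.07·0.76 + 0.78796·0.24 = 0.053200 + 0.189110 = 0.242310
Restricting to configurations with bacterial infection present: 0.78796·0.24 = 0.189110.
Hence the posterior is 0.189110/0.242310 ≈ 0.7804.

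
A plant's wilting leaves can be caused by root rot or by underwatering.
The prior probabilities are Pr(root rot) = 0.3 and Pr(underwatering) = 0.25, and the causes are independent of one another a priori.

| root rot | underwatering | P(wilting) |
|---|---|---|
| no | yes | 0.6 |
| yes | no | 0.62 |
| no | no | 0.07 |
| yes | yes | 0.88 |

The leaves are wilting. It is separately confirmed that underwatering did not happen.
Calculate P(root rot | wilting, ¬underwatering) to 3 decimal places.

P(root rot | wilting, ¬underwatering) ≈ 0.791

P(wilting | ¬underwatering) = 0.07×0.7 + 0.62×0.3 = 0.049000 + 0.186000 = 0.235000
The root rot-present share is 0.62×0.3 = 0.186000.
P(root rot | wilting, ¬underwatering) = 0.186000 / 0.235000 ≈ 0.791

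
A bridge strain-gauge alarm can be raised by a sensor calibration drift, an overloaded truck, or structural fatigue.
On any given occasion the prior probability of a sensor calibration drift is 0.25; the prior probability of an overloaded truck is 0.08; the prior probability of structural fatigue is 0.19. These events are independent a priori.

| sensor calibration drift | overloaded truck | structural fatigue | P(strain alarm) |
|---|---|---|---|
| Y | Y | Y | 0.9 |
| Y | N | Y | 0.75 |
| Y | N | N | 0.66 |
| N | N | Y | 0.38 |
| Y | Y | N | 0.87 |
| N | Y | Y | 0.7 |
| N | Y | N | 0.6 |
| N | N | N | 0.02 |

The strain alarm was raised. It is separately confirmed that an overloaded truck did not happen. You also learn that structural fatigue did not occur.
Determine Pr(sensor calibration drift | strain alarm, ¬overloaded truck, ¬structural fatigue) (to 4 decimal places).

Numerator (weight on configurations with sensor calibration drift): 0.66*0.25 = 0.165000
The normalizing constant is 0.02*0.75 + 0.66*0.25 = 0.180000
Posterior = 0.165000 / 0.180000 ≈ 0.9167

Pr(sensor calibration drift | strain alarm, ¬overloaded truck, ¬structural fatigue) ≈ 0.9167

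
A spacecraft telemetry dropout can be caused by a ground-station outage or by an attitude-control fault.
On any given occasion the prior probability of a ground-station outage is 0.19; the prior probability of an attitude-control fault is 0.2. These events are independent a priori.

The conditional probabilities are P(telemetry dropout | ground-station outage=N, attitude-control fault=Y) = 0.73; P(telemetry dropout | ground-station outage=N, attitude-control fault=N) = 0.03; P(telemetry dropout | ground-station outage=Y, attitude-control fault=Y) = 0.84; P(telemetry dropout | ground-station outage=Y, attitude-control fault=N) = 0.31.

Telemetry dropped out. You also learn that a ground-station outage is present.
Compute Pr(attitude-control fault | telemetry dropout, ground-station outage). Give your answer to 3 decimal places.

Pr(attitude-control fault | telemetry dropout, ground-station outage) ≈ 0.404

Numerator (weight on configurations with attitude-control fault): 0.84*0.2 = 0.168000
Denominator P(telemetry dropout | ground-station outage): 0.31*0.8 + 0.84*0.2 = 0.416000
Posterior = 0.168000 / 0.416000 ≈ 0.404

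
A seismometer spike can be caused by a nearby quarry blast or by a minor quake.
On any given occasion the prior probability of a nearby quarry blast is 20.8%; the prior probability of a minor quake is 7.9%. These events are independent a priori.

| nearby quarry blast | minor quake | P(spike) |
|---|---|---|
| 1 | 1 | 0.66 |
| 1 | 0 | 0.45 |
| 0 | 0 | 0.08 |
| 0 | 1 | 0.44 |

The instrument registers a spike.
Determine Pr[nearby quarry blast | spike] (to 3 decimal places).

P(spike) = 0.08×0.792×0.921 + 0.44×0.792×0.079 + 0.45×0.208×0.921 + 0.66×0.208×0.079 = 0.058355 + 0.027530 + 0.086206 + 0.010845 = 0.182936
The nearby quarry blast-present share is 0.086206 + 0.010845 = 0.097051.
P(nearby quarry blast | spike) = 0.097051 / 0.182936 ≈ 0.531

Pr[nearby quarry blast | spike] ≈ 0.531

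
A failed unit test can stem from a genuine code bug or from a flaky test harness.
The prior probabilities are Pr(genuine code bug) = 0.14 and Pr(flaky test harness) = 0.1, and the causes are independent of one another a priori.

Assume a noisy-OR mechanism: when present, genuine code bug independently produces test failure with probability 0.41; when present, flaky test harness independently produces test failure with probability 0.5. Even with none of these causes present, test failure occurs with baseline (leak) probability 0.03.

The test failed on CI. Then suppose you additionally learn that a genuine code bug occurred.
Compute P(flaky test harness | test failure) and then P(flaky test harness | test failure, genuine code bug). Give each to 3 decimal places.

Under noisy-OR, P(test failure | causes) = 1 − (1−0.03)·∏(1−qᵢ) over the active causes.
For the numerator, keep only flaky test harness=true terms: 0.044290 + 0.009994 = 0.054284
Denominator P(test failure): 0.03*0.86*0.9 + 0.515*0.86*0.1 + 0.4277*0.14*0.9 + 0.71385*0.14*0.1 = 0.131394
P(flaky test harness | test failure) = 0.054284/0.131394 ≈ 0.413

Now also conditioning on genuine code bug=true:
P(test failure | genuine code bug) = 0.4277×0.9 + 0.71385×0.1 = 0.384930 + 0.071385 = 0.456315
Restricting to configurations with flaky test harness present: 0.71385×0.1 = 0.071385.
P(flaky test harness | test failure, genuine code bug) = 0.071385 / 0.456315 ≈ 0.156
This is intercausal reasoning (explaining away): once genuine code bug accounts for the test failure, flaky test harness becomes less likely.

P(flaky test harness | test failure) ≈ 0.413; P(flaky test harness | test failure, genuine code bug) ≈ 0.156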